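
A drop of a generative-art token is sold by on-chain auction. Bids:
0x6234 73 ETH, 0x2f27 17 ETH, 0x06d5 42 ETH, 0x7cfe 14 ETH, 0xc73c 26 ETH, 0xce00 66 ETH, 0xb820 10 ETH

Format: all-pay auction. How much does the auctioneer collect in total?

Sorting bids: 73 (0x6234) > 66 (0xce00) > 42 (0x06d5) > 26 (0xc73c) > 17 (0x2f27) > 14 (0x7cfe) > …
0x6234 wins with the top bid; all bids are sunk regardless.
Every bidder forfeits their bid regardless of winning.
Revenue = 73 + 17 + 42 + 14 + 26 + 66 + 10 = 248 ETH.

Total revenue: 248 ETH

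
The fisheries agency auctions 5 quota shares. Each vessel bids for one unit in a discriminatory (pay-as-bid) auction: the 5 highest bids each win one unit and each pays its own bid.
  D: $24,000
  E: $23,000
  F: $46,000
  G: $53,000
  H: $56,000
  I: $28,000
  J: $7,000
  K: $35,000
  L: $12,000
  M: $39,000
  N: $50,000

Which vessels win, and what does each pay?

Ordering the bids: 56,000 (H), 53,000 (G), 50,000 (N), 46,000 (F), 39,000 (M), 35,000 (K), 28,000 (I), …
The 5 highest are H, G, N, F, M.
Each winner pays its own bid: H $56,000, G $53,000, N $50,000, F $46,000, M $39,000.

H $56,000, G $53,000, N $50,000, F $46,000, M $39,000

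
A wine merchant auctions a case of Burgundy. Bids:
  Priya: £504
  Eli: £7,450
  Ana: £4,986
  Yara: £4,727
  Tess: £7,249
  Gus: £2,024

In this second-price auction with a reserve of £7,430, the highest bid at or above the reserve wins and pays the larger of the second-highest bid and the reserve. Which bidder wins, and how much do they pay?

Second-price auction with a reserve of £7,430: the highest bid at or above the reserve wins and pays the larger of the second-highest bid and the reserve.
Bids in order: 7,450 (Eli) > 7,249 (Tess) > 4,986 (Ana) > 4,727 (Yara) > 2,024 (Gus) > 504 (Priya)
Eli has the top bid at or above the reserve (£7,450).
max(second-highest £7,249, reserve £7,430) = £7,430.

Eli pays £7,430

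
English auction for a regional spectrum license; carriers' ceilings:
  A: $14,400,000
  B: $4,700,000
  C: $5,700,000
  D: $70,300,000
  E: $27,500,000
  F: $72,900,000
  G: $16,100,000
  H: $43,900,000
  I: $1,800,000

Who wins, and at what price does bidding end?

F wins at $70,300,000

Sorting limits: 72,900,000 (F) > 70,300,000 (D) > 43,900,000 (H) > 27,500,000 (E) > 16,100,000 (G) > 14,400,000 (A) > …
Bidding ends when D exits at $70,300,000; F takes it.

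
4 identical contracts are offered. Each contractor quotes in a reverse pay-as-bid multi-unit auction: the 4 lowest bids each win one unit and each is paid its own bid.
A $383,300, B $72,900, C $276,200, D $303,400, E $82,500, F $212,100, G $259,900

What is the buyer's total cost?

Total cost: $627,400

Ordering the bids: 72,900 (B), 82,500 (E), 212,100 (F), 259,900 (G), 276,200 (C), 303,400 (D), …
Lowest 4: B, E, F, G.
Total cost = 72,900 + 82,500 + 212,100 + 259,900 = $627,400.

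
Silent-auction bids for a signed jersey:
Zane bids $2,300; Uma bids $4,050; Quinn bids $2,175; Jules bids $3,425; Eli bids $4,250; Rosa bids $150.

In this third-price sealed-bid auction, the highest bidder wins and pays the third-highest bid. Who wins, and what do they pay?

Third-price sealed-bid auction: the highest bidder wins and pays the third-highest bid.
Sorting bids: 4,250 (Eli) > 4,050 (Uma) > 3,425 (Jules) > 2,300 (Zane) > 2,175 (Quinn) > 150 (Rosa)
Eli wins; payment is bid #3 in the ranking = $3,425.

Eli pays $3,425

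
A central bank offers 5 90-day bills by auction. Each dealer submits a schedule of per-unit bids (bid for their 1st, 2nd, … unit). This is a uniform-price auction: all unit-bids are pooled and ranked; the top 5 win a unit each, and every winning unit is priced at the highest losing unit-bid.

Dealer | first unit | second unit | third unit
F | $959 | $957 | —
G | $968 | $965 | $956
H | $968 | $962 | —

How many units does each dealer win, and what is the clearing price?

Pooled unit-bids ranked (top 5): 968 (G-1), 968 (H-1), 965 (G-2), 962 (H-2), 959 (F-1)
First bid not allocated: $957.
Allocation: F 1, G 2, H 2.

F 1, G 2, H 2; clearing price $957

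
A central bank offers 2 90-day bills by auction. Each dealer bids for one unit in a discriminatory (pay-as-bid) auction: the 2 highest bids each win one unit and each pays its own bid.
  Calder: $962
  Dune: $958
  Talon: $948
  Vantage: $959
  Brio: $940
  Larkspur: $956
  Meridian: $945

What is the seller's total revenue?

Total revenue: $1,921

Bids ranked high→low: 962 (Calder), 959 (Vantage), 958 (Dune), 956 (Larkspur), …
Top 2: Calder, Vantage.
Total revenue = 962 + 959 = $1,921.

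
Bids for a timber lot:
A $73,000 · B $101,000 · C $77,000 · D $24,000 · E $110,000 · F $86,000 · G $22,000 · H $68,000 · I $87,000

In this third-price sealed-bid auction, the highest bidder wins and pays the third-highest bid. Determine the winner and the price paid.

Rule: the highest bidder wins and pays the third-highest bid.
Bids in order: 110,000 (E) > 101,000 (B) > 87,000 (I) > 86,000 (F) > 77,000 (C) > 73,000 (A) > …
E wins; payment is bid #3 in the ranking = $87,000.

E pays $87,000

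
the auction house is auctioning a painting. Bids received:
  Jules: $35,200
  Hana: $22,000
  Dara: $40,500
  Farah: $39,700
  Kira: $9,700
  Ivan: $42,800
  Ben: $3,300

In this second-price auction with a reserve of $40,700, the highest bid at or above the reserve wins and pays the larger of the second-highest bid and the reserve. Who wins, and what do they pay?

Rule: the highest bid at or above the reserve wins and pays the larger of the second-highest bid and the reserve.
Bids ranked: 42,800 (Ivan) > 40,500 (Dara) > 39,700 (Farah) > 35,200 (Jules) > 22,000 (Hana) > 9,700 (Kira) > …
Ivan has the top bid at or above the reserve ($42,800).
max(second-highest $40,500, reserve $40,700) = $40,700.

Ivan pays $40,700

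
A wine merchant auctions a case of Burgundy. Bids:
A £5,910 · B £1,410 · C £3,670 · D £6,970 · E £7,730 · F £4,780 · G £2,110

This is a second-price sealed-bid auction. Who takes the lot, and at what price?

E pays £6,970

Bids in order: 7,730 (E) > 6,970 (D) > 5,910 (A) > 4,780 (F) > 3,670 (C) > 2,110 (G) > …
E is highest; pays the second-highest bid, £6,970.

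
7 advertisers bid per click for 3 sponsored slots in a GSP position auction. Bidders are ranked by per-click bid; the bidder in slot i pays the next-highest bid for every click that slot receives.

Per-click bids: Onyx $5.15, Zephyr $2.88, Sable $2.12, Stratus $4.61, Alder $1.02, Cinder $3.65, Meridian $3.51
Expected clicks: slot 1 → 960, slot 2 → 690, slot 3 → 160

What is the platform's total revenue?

Per-click bids in order: $5.15 (Onyx) > $4.61 (Stratus) > $3.65 (Cinder) > $3.51 (Meridian) > …
Slot 1: Onyx pays $4.61 × 960 = $4425.60
Slot 2: Stratus pays $3.65 × 690 = $2518.50
Slot 3: Cinder pays $3.51 × 160 = $561.60
Total = $7505.70

Total revenue: $7505.70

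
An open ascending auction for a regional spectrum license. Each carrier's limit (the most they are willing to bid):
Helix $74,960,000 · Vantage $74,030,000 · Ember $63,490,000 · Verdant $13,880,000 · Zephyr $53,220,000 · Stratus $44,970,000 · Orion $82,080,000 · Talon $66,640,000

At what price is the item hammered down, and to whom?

Orion wins at $74,960,000

Open ascending-bid auction: the price rises until one bidder remains; the winner pays the price at which the last rival dropped out.
Sorting limits: 82,080,000 (Orion) > 74,960,000 (Helix) > 74,030,000 (Vantage) > 66,640,000 (Talon) > 63,490,000 (Ember) > 53,220,000 (Zephyr) > …
Helix is the last rival to drop out, at $74,960,000; Orion remains and wins at that price.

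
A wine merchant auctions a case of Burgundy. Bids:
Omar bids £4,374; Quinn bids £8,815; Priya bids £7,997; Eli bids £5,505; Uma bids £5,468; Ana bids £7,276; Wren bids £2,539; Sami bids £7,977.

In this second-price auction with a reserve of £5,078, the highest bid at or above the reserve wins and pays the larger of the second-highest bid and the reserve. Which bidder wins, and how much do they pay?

Bids in order: 8,815 (Quinn) > 7,997 (Priya) > 7,977 (Sami) > 7,276 (Ana) > 5,505 (Eli) > 5,468 (Uma) > …
Quinn has the top bid at or above the reserve (£8,815).
max(second-highest £7,997, reserve £5,078) = £7,997; the reserve does not bind.

Quinn pays £7,997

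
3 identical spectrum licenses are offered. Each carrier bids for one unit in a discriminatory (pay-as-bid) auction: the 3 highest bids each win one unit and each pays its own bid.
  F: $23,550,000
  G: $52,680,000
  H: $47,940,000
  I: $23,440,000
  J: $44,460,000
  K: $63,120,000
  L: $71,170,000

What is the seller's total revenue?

Ordering the bids: 71,170,000 (L), 63,120,000 (K), 52,680,000 (G), 47,940,000 (H), 44,460,000 (J), …
Top 3: L, K, G.
Total revenue = 71,170,000 + 63,120,000 + 52,680,000 = $186,970,000.

Total revenue: $186,970,000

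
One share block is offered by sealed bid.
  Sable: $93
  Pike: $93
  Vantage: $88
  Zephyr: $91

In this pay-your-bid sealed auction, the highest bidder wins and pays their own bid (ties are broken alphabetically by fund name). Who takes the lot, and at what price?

Rule: the highest bidder wins and pays their own bid.
Bids in order: 93 (Pike) > 93 (Sable) > 91 (Zephyr) > 88 (Vantage)
Pike and Sable tie at $93; tie-break gives it to Pike.
Pike has the highest bid and pays exactly that: $93.

Pike pays $93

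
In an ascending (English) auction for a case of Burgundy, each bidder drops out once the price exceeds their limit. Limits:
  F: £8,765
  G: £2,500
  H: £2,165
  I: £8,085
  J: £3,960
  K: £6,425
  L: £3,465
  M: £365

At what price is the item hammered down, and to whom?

F wins at £8,085

Ascending (English) auction: the price rises until one bidder remains; the winner pays the price at which the last rival dropped out.
Limits in order: 8,765 (F) > 8,085 (I) > 6,425 (K) > 3,960 (J) > 3,465 (L) > 2,500 (G) > …
Bidding ends when I exits at £8,085; F takes it.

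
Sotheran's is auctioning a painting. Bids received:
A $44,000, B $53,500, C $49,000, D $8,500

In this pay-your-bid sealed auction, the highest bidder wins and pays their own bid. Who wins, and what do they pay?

Bids in order: 53,500 (B) > 49,000 (C) > 44,000 (A) > 8,500 (D)
First-price: B pays what they bid, $53,500.

B pays $53,500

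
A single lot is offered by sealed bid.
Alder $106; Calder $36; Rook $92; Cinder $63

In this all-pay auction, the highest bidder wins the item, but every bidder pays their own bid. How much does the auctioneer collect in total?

Total revenue: $297

Sorting bids: 106 (Alder) > 92 (Rook) > 63 (Cinder) > 36 (Calder)
Alder wins with the top bid; all bids are sunk regardless.
Every bidder forfeits their bid regardless of winning.
Revenue = 106 + 36 + 92 + 63 = $297.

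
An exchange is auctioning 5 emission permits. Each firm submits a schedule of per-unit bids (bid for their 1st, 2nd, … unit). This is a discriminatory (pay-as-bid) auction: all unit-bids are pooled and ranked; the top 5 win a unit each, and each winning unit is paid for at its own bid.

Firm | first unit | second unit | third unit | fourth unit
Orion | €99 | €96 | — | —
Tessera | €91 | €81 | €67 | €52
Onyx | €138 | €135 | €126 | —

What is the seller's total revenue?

All unit-bids, highest first — top 5: 138 (Onyx-1), 135 (Onyx-2), 126 (Onyx-3), 99 (Orion-1), 96 (Orion-2)
Next rejected bid: €91 (not a price — pay-as-bid).
Each winning unit pays its own bid.
Revenue = 138 + 135 + 126 + 99 + 96 = €594.

Total revenue: €594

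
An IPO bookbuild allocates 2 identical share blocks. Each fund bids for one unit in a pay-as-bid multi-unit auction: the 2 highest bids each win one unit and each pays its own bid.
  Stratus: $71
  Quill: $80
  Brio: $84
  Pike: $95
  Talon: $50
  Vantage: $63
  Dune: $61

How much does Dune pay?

Bids ranked high→low: 95 (Pike), 84 (Brio), 80 (Quill), 71 (Stratus), …
Winners (2 units): Pike, Brio.
Dune does not win → $0.

Dune pays $0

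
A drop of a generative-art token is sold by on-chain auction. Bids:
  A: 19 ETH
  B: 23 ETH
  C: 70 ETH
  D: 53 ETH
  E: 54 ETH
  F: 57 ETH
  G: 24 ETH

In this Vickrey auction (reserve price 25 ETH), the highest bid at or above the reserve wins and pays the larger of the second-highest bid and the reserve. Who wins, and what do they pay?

C pays 57 ETH

Sorting bids: 70 (C) > 57 (F) > 54 (E) > 53 (D) > 24 (G) > 23 (B) > …
Highest eligible bid: C at 70 ETH.
max(second-highest 57 ETH, reserve 25 ETH) = 57 ETH; the reserve does not bind.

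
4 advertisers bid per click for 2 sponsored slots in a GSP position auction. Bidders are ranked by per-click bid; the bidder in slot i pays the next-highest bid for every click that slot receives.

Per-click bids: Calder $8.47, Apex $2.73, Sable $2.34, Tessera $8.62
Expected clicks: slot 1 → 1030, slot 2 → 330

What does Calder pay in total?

Calder pays $900.90

Sorting advertisers: $8.62 (Tessera) > $8.47 (Calder) > $2.73 (Apex) > …
Calder holds slot 2 → pays next bid $2.73 × 330 clicks = $900.90.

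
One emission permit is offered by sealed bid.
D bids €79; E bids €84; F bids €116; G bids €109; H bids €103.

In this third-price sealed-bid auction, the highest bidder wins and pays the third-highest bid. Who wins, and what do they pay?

F pays €103

Sorting bids: 116 (F) > 109 (G) > 103 (H) > 84 (E) > 79 (D)
F is highest; pays the third-highest bid, €103.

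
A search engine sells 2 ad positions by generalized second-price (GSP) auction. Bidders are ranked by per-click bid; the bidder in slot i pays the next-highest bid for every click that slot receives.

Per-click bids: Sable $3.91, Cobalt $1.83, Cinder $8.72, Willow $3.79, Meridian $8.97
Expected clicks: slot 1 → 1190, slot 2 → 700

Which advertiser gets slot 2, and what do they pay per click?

Sorting advertisers: $8.97 (Meridian) > $8.72 (Cinder) > $3.91 (Sable) > …
Slot 2 goes to the second-ranked bidder, Cinder, who pays the next bid down: $3.91/click.

Cinder; $3.91 per click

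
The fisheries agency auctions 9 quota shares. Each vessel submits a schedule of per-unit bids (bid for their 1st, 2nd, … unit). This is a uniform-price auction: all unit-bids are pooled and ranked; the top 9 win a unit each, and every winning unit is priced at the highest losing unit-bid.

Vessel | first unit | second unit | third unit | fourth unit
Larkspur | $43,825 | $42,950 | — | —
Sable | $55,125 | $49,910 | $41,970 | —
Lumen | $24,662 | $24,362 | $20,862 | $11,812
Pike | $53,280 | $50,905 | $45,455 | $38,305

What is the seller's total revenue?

Merging the schedules and taking the best 9: 55,125 (Sable-1), 53,280 (Pike-1), 50,905 (Pike-2), 49,910 (Sable-2), 45,455 (Pike-3), 43,825 (Larkspur-1), 42,950 (Larkspur-2), 41,970 (Sable-3), 38,305 (Pike-4)
First bid not allocated: $24,662.
Allocation: Larkspur 2, Pike 4, Sable 3. Every unit priced at $24,662.
Revenue = 9 × 24,662 = $221,958.

Total revenue: $221,958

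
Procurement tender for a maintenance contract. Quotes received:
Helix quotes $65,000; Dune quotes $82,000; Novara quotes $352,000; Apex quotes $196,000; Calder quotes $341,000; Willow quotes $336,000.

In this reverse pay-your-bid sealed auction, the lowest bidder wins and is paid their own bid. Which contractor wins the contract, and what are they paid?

Rule: the lowest bidder wins and is paid their own bid.
Bids ranked: 65,000 (Helix) < 82,000 (Dune) < 196,000 (Apex) < 336,000 (Willow) < 341,000 (Calder) < 352,000 (Novara)
Helix has the lowest bid and is paid exactly that: $65,000.

Helix is paid $65,000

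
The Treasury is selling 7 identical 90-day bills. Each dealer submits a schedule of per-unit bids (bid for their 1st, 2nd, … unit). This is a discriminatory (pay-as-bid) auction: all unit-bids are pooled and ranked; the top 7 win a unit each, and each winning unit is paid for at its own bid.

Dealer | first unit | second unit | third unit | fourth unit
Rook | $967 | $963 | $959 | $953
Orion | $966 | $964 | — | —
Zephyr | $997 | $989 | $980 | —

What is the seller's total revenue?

Total revenue: $6,826

Merging the schedules and taking the best 7: 997 (Zephyr-1), 989 (Zephyr-2), 980 (Zephyr-3), 967 (Rook-1), 966 (Orion-1), 964 (Orion-2), 963 (Rook-2)
Next rejected bid: $959 (not a price — pay-as-bid).
Each winning unit pays its own bid.
Revenue = 997 + 989 + 980 + 967 + 966 + 964 + 963 = $6,826.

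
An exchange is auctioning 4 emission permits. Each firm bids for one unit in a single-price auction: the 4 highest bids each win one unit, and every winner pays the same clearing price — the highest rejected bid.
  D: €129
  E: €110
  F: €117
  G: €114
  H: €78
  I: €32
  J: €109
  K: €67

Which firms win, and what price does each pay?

Sorting: 129 (D), 117 (F), 114 (G), 110 (E), 109 (J), 78 (H), …
Top 4: D, F, G, E.
Highest unsuccessful bid: €109 → clearing price.

D, F, G, E; each pays €109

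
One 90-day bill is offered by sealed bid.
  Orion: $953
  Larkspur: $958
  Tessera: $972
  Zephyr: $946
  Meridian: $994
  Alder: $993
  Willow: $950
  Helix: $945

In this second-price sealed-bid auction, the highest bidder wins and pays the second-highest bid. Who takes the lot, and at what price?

Meridian pays $993

Sorting bids: 994 (Meridian) > 993 (Alder) > 972 (Tessera) > 958 (Larkspur) > 953 (Orion) > 950 (Willow) > …
Second-price: Meridian pays Alder's bid of $993.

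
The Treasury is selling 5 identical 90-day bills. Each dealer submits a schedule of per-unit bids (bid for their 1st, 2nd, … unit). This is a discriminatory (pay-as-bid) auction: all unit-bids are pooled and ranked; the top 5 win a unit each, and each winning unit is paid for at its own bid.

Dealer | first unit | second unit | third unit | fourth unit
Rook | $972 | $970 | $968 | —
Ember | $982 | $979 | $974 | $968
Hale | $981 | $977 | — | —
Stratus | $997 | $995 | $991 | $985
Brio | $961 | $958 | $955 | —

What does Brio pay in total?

Brio pays $0

All unit-bids, highest first — top 5: 997 (Stratus-1), 995 (Stratus-2), 991 (Stratus-3), 985 (Stratus-4), 982 (Ember-1)
Next rejected bid: $981 (not a price — pay-as-bid).
Brio wins no units.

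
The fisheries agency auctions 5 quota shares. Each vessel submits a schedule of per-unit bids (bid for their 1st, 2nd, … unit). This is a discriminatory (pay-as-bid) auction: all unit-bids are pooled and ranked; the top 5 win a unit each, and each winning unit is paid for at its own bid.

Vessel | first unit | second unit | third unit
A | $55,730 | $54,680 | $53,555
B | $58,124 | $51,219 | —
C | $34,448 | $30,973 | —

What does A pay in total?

Pooled unit-bids ranked (top 5): 58,124 (B-1), 55,730 (A-1), 54,680 (A-2), 53,555 (A-3), 51,219 (B-2)
Next rejected bid: $34,448 (not a price — pay-as-bid).
A's winning unit-bids: 55,730 + 54,680 + 53,555 = $163,965.

A pays $163,965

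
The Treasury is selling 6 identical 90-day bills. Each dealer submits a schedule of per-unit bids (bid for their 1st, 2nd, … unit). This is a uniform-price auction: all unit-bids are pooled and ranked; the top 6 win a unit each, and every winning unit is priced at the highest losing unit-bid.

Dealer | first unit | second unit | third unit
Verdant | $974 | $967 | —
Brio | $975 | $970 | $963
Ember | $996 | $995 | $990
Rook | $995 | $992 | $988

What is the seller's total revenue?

Pooled unit-bids ranked (top 6): 996 (Ember-1), 995 (Ember-2), 995 (Rook-1), 992 (Rook-2), 990 (Ember-3), 988 (Rook-3)
The (k+1)-th unit-bid is $975.
Allocation: Ember 3, Rook 3. Every unit priced at $975.
Revenue = 6 × 975 = $5,850.

Total revenue: $5,850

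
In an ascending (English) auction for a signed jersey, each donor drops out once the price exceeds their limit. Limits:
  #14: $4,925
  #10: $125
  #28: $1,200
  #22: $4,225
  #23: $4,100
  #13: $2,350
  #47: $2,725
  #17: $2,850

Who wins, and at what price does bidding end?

#14 wins at $4,225

Sorting limits: 4,925 (#14) > 4,225 (#22) > 4,100 (#23) > 2,850 (#17) > 2,725 (#47) > 2,350 (#13) > …
Once the price passes $4,225, only #14 is left; the hammer falls at #22's limit of $4,225.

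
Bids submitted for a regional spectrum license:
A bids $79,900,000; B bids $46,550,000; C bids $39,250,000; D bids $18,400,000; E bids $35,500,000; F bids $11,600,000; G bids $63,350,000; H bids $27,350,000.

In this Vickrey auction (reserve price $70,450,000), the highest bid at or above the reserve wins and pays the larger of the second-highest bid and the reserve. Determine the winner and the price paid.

A pays $70,450,000

Bids in order: 79,900,000 (A) > 63,350,000 (G) > 46,550,000 (B) > 39,250,000 (C) > 35,500,000 (E) > 27,350,000 (H) > …
Highest eligible bid: A at $79,900,000.
max(second-highest $63,350,000, reserve $70,450,000) = $70,450,000.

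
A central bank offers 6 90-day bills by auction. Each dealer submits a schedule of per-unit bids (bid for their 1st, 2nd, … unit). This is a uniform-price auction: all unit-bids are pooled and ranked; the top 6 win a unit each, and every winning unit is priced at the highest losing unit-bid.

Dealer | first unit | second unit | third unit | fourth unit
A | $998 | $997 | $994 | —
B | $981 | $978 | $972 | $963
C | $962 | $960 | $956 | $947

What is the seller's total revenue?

Total revenue: $5,778

Pooled unit-bids ranked (top 6): 998 (A-1), 997 (A-2), 994 (A-3), 981 (B-1), 978 (B-2), 972 (B-3)
Highest rejected unit-bid = $963.
Allocation: A 3, B 3. Every unit priced at $963.
Revenue = 6 × 963 = $5,778.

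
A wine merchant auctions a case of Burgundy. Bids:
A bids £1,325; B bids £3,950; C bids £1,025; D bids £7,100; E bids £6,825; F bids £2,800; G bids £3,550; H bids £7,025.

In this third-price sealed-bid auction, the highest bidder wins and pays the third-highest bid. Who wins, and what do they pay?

D pays £6,825

Bids in order: 7,100 (D) > 7,025 (H) > 6,825 (E) > 3,950 (B) > 3,550 (G) > 2,800 (F) > …
D is highest; pays the third-highest bid, £6,825.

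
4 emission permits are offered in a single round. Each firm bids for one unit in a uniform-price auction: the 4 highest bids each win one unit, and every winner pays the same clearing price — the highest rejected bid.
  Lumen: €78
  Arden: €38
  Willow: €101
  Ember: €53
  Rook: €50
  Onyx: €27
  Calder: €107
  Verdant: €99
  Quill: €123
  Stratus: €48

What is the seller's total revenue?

Bids ranked high→low: 123 (Quill), 107 (Calder), 101 (Willow), 99 (Verdant), 78 (Lumen), 53 (Ember), …
The 4 highest are Quill, Calder, Willow, Verdant.
First losing bid is Lumen's €78, which sets the uniform price.
Total revenue = 4 × €78 = €312.

Total revenue: €312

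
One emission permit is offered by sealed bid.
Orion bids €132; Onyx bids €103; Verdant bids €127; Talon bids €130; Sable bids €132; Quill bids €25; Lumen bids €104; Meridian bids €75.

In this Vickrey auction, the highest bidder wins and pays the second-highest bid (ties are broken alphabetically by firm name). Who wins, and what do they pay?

Bids ranked: 132 (Orion) > 132 (Sable) > 130 (Talon) > 127 (Verdant) > 104 (Lumen) > 103 (Onyx) > …
Orion and Sable tie at €132; tie-break gives it to Orion.
Second-price: Orion pays Sable's bid of €132.

Orion pays €132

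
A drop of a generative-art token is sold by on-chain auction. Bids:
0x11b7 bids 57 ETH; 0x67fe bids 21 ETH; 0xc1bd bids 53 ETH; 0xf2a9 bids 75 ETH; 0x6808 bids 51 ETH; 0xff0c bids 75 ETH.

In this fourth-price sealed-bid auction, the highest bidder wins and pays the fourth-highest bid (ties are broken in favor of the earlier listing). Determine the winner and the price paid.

0xf2a9 pays 53 ETH

Sorting bids: 75 (0xf2a9) > 75 (0xff0c) > 57 (0x11b7) > 53 (0xc1bd) > 51 (0x6808) > 21 (0x67fe)
Tie at 75 ETH → 0xf2a9 wins by tie-break.
0xf2a9 wins; payment is bid #4 in the ranking = 53 ETH.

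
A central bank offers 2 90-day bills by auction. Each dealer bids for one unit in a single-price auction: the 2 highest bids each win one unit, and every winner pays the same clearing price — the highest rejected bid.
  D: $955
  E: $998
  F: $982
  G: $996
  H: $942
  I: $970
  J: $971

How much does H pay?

Ordering the bids: 998 (E), 996 (G), 982 (F), 971 (J), …
The 2 highest are E, G.
Highest unsuccessful bid: $982 → clearing price.
H does not win → pays $0.

H pays $0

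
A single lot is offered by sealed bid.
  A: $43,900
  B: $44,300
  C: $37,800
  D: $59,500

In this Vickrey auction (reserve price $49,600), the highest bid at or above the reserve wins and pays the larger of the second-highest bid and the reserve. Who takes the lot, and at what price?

Vickrey auction (reserve price $49,600): the highest bid at or above the reserve wins and pays the larger of the second-highest bid and the reserve.
Bids ranked: 59,500 (D) > 44,300 (B) > 43,900 (A) > 37,800 (C)
Highest eligible bid: D at $59,500.
max(second-highest $44,300, reserve $49,600) = $49,600.

D pays $49,600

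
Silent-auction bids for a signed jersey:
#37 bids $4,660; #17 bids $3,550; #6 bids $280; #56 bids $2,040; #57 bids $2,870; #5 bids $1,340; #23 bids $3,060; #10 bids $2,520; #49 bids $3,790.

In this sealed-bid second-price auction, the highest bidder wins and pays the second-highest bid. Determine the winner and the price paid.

Sealed-bid second-price auction: the highest bidder wins and pays the second-highest bid.
Sorting bids: 4,660 (#37) > 3,790 (#49) > 3,550 (#17) > 3,060 (#23) > 2,870 (#57) > 2,520 (#10) > …
#37 wins with the highest bid; price is set by the runner-up at $3,790.

#37 pays $3,790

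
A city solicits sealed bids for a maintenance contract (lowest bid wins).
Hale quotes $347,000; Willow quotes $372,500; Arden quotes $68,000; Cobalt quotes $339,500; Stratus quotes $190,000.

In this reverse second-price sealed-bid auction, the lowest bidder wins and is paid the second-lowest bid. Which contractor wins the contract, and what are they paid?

Reverse second-price sealed-bid auction: the lowest bidder wins and is paid the second-lowest bid.
Bids ranked: 68,000 (Arden) < 190,000 (Stratus) < 339,500 (Cobalt) < 347,000 (Hale) < 372,500 (Willow)
Arden wins with the lowest bid; price is set by the runner-up at $190,000.

Arden is paid $190,000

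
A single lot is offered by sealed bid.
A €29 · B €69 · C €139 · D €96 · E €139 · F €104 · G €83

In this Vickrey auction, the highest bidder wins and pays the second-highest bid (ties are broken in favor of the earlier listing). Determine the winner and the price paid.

C pays €139

Sorting bids: 139 (C) > 139 (E) > 104 (F) > 96 (D) > 83 (G) > 69 (B) > …
Tie at €139 → C wins by tie-break.
Second-price: C pays E's bid of €139.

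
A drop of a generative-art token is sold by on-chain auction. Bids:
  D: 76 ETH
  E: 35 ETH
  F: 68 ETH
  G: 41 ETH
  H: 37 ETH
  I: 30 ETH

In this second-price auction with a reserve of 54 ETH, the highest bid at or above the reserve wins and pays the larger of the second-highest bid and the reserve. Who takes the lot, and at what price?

D pays 68 ETH

Bids in order: 76 (D) > 68 (F) > 41 (G) > 37 (H) > 35 (E) > 30 (I)
D has the top bid at or above the reserve (76 ETH).
max(second-highest 68 ETH, reserve 54 ETH) = 68 ETH; the reserve does not bind.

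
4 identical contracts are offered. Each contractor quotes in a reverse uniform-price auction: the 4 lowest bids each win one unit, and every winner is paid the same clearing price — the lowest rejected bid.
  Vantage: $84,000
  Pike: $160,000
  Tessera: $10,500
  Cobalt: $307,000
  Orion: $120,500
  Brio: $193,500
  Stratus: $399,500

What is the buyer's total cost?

Ordering the bids: 10,500 (Tessera), 84,000 (Vantage), 120,500 (Orion), 160,000 (Pike), 193,500 (Brio), 307,000 (Cobalt), …
The 4 lowest are Tessera, Vantage, Orion, Pike.
Clearing price = lowest rejected bid = $193,500.
Total cost = 4 × $193,500 = $774,000.

Total cost: $774,000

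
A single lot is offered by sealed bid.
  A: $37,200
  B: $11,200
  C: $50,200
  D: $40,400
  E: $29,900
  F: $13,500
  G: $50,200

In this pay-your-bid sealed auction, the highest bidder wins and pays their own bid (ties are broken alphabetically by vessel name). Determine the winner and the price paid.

Sorting bids: 50,200 (C) > 50,200 (G) > 40,400 (D) > 37,200 (A) > 29,900 (E) > 13,500 (F) > …
C and G tie at $50,200; tie-break gives it to C.
First-price: C pays what they bid, $50,200.

C pays $50,200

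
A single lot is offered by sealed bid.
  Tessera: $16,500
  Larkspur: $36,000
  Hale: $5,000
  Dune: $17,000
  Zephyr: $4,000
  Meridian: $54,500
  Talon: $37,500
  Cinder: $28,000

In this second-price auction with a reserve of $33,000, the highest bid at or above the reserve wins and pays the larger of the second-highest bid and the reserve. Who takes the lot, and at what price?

Bids in order: 54,500 (Meridian) > 37,500 (Talon) > 36,000 (Larkspur) > 28,000 (Cinder) > 17,000 (Dune) > 16,500 (Tessera) > …
Meridian has the top bid at or above the reserve ($54,500).
max(second-highest $37,500, reserve $33,000) = $37,500; the reserve does not bind.

Meridian pays $37,500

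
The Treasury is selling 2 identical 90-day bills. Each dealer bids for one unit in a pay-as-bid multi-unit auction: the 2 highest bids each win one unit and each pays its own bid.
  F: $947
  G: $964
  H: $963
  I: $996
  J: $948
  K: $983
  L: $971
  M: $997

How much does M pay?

Bids ranked high→low: 997 (M), 996 (I), 983 (K), 971 (L), …
Top 2: M, I.
M wins → own bid $997.

M pays $997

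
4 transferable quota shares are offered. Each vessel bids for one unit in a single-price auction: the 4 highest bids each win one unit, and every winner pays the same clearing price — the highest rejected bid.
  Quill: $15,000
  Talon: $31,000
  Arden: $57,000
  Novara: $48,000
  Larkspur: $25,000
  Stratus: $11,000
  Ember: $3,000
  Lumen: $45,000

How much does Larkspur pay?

Larkspur pays $0

Bids ranked high→low: 57,000 (Arden), 48,000 (Novara), 45,000 (Lumen), 31,000 (Talon), 25,000 (Larkspur), 15,000 (Quill), …
Top 4: Arden, Novara, Lumen, Talon.
Highest unsuccessful bid: $25,000 → clearing price.
Larkspur does not win → pays $0.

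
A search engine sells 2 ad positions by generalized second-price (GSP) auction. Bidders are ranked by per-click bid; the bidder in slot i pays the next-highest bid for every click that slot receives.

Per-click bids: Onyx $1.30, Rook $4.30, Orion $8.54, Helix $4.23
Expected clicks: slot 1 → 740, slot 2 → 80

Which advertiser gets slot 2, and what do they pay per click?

Rook; $4.23 per click

Per-click bids in order: $8.54 (Orion) > $4.30 (Rook) > $4.23 (Helix) > …
Slot 2 goes to the second-ranked bidder, Rook, who pays the next bid down: $4.23/click.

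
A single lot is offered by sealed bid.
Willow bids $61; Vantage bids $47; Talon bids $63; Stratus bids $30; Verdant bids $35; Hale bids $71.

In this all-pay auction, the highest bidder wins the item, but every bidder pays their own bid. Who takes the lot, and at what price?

Hale pays $71

Bids in order: 71 (Hale) > 63 (Talon) > 61 (Willow) > 47 (Vantage) > 35 (Verdant) > 30 (Stratus)
Hale wins with the top bid; all bids are sunk regardless.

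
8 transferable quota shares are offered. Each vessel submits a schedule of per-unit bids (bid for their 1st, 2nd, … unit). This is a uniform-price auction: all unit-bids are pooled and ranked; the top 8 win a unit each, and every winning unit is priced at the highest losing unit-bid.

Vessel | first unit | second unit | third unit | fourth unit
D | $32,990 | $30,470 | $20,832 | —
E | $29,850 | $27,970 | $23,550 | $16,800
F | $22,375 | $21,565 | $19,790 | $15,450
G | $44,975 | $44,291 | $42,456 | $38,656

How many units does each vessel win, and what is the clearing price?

Merging the schedules and taking the best 8: 44,975 (G-1), 44,291 (G-2), 42,456 (G-3), 38,656 (G-4), 32,990 (D-1), 30,470 (D-2), 29,850 (E-1), 27,970 (E-2)
The (k+1)-th unit-bid is $23,550.
Allocation: D 2, E 2, G 4.

D 2, E 2, G 4; clearing price $23,550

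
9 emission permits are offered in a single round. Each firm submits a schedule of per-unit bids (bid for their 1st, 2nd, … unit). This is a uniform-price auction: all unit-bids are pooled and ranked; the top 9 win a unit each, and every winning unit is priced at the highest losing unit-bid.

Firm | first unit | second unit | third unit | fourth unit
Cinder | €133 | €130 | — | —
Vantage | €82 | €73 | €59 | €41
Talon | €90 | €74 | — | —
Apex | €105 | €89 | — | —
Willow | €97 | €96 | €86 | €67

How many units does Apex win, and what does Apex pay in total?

Apex: 2 units, pays €148

Merging the schedules and taking the best 9: 133 (Cinder-1), 130 (Cinder-2), 105 (Apex-1), 97 (Willow-1), 96 (Willow-2), 90 (Talon-1), 89 (Apex-2), 86 (Willow-3), 82 (Vantage-1)
Highest rejected unit-bid = €74.
Apex wins 2 unit(s) at €74 each.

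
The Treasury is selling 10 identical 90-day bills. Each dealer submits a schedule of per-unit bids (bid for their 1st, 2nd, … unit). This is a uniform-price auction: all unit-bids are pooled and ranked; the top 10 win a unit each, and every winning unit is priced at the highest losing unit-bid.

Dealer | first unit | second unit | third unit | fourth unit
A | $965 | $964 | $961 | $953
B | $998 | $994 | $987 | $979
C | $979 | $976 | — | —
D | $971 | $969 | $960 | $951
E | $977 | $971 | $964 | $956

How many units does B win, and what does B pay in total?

Merging the schedules and taking the best 10: 998 (B-1), 994 (B-2), 987 (B-3), 979 (B-4), 979 (C-1), 977 (E-1), 976 (C-2), 971 (D-1), 971 (E-2), 969 (D-2)
The (k+1)-th unit-bid is $965.
B wins 4 unit(s) at $965 each.

B: 4 units, pays $3,860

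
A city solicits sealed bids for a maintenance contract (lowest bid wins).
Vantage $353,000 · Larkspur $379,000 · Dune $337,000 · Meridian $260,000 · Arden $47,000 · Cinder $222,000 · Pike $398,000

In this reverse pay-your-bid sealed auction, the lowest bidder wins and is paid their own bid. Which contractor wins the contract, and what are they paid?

Arden is paid $47,000

Reverse pay-your-bid sealed auction: the lowest bidder wins and is paid their own bid.
Bids in order: 47,000 (Arden) < 222,000 (Cinder) < 260,000 (Meridian) < 337,000 (Dune) < 353,000 (Vantage) < 379,000 (Larkspur) < …
First-price: Arden is paid what they bid, $47,000.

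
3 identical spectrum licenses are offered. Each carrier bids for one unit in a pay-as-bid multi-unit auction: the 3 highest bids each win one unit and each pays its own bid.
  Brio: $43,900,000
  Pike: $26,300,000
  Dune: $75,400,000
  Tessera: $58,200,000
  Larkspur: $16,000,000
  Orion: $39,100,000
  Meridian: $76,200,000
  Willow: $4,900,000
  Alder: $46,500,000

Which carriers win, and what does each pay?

Bids ranked high→low: 76,200,000 (Meridian), 75,400,000 (Dune), 58,200,000 (Tessera), 46,500,000 (Alder), 43,900,000 (Brio), …
Top 3: Meridian, Dune, Tessera.
Each winner pays its own bid: Meridian $76,200,000, Dune $75,400,000, Tessera $58,200,000.

Meridian $76,200,000, Dune $75,400,000, Tessera $58,200,000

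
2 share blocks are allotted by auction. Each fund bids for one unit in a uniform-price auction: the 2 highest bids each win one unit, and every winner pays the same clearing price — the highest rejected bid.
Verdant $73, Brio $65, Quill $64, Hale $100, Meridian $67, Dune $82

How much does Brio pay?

Ordering the bids: 100 (Hale), 82 (Dune), 73 (Verdant), 67 (Meridian), …
Top 2: Hale, Dune.
Clearing price = highest rejected bid = $73.
Brio does not win → pays $0.

Brio pays $0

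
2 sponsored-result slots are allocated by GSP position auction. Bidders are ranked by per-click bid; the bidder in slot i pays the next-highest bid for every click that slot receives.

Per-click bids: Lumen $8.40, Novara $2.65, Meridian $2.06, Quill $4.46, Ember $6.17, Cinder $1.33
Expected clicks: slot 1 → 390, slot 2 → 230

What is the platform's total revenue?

Total revenue: $3432.10

Sorting advertisers: $8.40 (Lumen) > $6.17 (Ember) > $4.46 (Quill) > …
Slot 1: Lumen pays $6.17 × 390 = $2406.30
Slot 2: Ember pays $4.46 × 230 = $1025.80
Total = $3432.10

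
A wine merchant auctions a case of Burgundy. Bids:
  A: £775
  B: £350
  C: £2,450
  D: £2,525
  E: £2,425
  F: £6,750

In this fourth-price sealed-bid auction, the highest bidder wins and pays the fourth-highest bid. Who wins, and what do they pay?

Bids in order: 6,750 (F) > 2,525 (D) > 2,450 (C) > 2,425 (E) > 775 (A) > 350 (B)
F wins; payment is bid #4 in the ranking = £2,425.

F pays £2,425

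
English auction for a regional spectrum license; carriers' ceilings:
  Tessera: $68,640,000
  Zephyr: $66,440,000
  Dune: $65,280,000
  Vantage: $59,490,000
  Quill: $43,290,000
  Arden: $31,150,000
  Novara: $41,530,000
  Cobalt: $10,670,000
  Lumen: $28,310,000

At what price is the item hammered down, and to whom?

Sorting limits: 68,640,000 (Tessera) > 66,440,000 (Zephyr) > 65,280,000 (Dune) > 59,490,000 (Vantage) > 43,290,000 (Quill) > 41,530,000 (Novara) > …
Once the price passes $66,440,000, only Tessera is left; the hammer falls at Zephyr's limit of $66,440,000.

Tessera wins at $66,440,000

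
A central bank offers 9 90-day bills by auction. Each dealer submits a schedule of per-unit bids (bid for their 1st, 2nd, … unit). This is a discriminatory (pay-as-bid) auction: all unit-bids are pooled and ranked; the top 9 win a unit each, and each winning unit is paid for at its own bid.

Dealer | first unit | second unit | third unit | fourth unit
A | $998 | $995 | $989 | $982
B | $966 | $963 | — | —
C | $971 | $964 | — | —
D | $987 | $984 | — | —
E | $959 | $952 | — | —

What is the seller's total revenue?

Merging the schedules and taking the best 9: 998 (A-1), 995 (A-2), 989 (A-3), 987 (D-1), 984 (D-2), 982 (A-4), 971 (C-1), 966 (B-1), 964 (C-2)
Next rejected bid: $963 (not a price — pay-as-bid).
Each winning unit pays its own bid.
Revenue = 998 + 995 + 989 + 987 + 984 + 982 + 971 + 966 + 964 = $8,836.

Total revenue: $8,836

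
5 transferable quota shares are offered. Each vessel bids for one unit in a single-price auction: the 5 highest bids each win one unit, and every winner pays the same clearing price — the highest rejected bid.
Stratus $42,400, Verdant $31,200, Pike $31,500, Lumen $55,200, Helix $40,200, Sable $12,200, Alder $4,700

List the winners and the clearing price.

Ordering the bids: 55,200 (Lumen), 42,400 (Stratus), 40,200 (Helix), 31,500 (Pike), 31,200 (Verdant), 12,200 (Sable), 4,700 (Alder)
Top 5: Lumen, Stratus, Helix, Pike, Verdant.
First losing bid is Sable's $12,200, which sets the uniform price.

Lumen, Stratus, Helix, Pike, Verdant; each pays $12,200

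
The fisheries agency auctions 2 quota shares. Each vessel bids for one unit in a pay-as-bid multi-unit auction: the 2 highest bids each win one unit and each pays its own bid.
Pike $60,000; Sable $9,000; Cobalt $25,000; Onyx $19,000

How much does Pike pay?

Pike pays $60,000

Bids ranked high→low: 60,000 (Pike), 25,000 (Cobalt), 19,000 (Onyx), 9,000 (Sable)
Top 2: Pike, Cobalt.
Pike wins → own bid $60,000.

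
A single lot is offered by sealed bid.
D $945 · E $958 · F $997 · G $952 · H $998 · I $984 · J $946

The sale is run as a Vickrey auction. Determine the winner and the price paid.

H pays $997

Rule: the highest bidder wins and pays the second-highest bid.
Bids in order: 998 (H) > 997 (F) > 984 (I) > 958 (E) > 952 (G) > 946 (J) > …
Second-price: H pays F's bid of $997.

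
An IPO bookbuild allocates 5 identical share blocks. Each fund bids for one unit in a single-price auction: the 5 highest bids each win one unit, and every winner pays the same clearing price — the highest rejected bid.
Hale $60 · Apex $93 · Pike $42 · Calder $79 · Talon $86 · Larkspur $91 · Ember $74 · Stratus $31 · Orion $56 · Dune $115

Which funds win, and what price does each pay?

Dune, Apex, Larkspur, Talon, Calder; each pays $74

Bids ranked high→low: 115 (Dune), 93 (Apex), 91 (Larkspur), 86 (Talon), 79 (Calder), 74 (Ember), 60 (Hale), …
Top 5: Dune, Apex, Larkspur, Talon, Calder.
Highest unsuccessful bid: $74 → clearing price.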